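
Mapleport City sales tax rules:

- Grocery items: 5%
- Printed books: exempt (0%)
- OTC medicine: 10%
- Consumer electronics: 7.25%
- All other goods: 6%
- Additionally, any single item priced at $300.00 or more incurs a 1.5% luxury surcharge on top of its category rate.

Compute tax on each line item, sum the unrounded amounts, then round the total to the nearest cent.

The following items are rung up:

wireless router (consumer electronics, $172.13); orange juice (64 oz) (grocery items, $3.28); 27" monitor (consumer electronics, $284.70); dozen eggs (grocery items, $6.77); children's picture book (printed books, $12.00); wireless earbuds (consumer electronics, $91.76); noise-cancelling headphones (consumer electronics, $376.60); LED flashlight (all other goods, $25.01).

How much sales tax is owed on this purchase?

$74.73

Wireless router $172.13: consumer electronics → 7.25% → $12.479425
Orange juice (64 oz) $3.28: grocery items → 5% → $0.164
27" monitor $284.70: consumer electronics → 7.25% → $20.64075
Dozen eggs $6.77: grocery items → 5% → $0.3385
Children's picture book $12.00: printed books → 0% → $0.00
Wireless earbuds $91.76: consumer electronics → 7.25% → $6.6526
Noise-cancelling headphones $376.60: consumer electronics → 7.25% + 1.5% surcharge = 8.75% → $32.9525
LED flashlight $25.01: all other goods → 6% → $1.5006
Unrounded tax sum = $74.728375 → $74.73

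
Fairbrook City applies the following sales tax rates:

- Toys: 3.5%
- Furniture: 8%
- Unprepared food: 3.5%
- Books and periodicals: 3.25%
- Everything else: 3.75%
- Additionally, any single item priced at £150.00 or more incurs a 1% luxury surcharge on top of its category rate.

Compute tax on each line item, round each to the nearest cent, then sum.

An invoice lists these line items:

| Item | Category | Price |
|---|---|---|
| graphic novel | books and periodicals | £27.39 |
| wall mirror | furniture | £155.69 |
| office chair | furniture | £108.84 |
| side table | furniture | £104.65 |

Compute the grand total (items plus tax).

Graphic novel £27.39: books and periodicals → 3.25% → £0.89
Wall mirror £155.69: furniture → 8% + 1% surcharge = 9% → £14.01
Office chair £108.84: furniture → 8% → £8.71
Side table £104.65: furniture → 8% → £8.37
Subtotal = £396.57; tax = £31.98; total due = £428.55

£428.55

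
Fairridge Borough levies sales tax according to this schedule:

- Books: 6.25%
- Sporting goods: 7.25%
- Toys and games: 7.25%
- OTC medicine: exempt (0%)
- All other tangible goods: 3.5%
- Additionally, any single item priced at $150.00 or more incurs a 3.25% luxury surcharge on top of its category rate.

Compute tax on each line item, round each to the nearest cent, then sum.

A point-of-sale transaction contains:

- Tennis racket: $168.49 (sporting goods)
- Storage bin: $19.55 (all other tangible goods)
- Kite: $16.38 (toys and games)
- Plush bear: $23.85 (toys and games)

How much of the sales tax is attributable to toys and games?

Kite $16.38: toys and games → 7.25% → $1.19
Plush bear $23.85: toys and games → 7.25% → $1.73
Tax on toys and games = $1.19 + $1.73 = $2.92

$2.92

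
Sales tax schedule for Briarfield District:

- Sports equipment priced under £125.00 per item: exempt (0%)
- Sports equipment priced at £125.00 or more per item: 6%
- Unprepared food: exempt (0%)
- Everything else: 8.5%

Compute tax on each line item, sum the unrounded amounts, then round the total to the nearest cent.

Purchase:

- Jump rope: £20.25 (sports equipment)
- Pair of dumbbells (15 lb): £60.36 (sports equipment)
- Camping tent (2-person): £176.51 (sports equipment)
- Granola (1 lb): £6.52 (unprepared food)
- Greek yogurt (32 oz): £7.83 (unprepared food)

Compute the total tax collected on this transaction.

£10.59

Jump rope £20.25: sports equipment, under £125.00 → 0% → £0.00
Pair of dumbbells (15 lb) £60.36: sports equipment, under £125.00 → 0% → £0.00
Camping tent (2-person) £176.51: sports equipment, £125.00 or more → 6% → £10.5906
Granola (1 lb) £6.52: unprepared food → 0% → £0.00
Greek yogurt (32 oz) £7.83: unprepared food → 0% → £0.00
Unrounded tax sum = £10.5906 → £10.59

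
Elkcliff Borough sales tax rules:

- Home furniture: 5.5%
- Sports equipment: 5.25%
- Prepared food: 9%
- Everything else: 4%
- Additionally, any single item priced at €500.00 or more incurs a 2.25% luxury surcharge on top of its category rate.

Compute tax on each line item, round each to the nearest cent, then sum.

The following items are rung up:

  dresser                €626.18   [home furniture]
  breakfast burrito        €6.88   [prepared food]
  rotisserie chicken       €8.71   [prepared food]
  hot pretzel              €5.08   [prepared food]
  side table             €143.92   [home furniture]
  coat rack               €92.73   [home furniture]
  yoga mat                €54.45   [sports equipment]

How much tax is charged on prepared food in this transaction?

Breakfast burrito €6.88: prepared food → 9% → €0.62
Rotisserie chicken €8.71: prepared food → 9% → €0.78
Hot pretzel €5.08: prepared food → 9% → €0.46
Tax on prepared food = €0.62 + €0.78 + €0.46 = €1.86

€1.86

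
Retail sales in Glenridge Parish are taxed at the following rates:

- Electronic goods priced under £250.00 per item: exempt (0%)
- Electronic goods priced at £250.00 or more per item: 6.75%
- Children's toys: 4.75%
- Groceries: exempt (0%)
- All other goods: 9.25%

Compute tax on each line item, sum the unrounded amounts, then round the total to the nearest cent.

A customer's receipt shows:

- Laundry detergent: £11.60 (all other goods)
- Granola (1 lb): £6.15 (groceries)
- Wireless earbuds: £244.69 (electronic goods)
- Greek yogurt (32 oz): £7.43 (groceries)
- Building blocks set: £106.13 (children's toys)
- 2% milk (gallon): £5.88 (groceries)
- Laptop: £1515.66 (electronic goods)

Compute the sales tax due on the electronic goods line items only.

£102.31

Wireless earbuds £244.69: electronic goods, under £250.00 → 0% → £0.00
Laptop £1515.66: electronic goods, £250.00 or more → 6.75% → £102.30705
Tax on electronic goods: unrounded sum = £102.30705 → £102.31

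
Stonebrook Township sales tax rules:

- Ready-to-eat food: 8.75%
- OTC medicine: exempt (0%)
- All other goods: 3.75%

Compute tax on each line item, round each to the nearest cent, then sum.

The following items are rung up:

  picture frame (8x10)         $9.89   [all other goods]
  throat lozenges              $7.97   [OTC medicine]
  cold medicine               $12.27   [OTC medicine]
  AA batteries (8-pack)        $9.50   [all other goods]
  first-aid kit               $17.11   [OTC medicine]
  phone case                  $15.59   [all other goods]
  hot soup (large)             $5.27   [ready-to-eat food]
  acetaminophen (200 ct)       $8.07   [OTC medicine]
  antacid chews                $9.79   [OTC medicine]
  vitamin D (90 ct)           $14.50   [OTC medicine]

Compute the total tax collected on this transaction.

$1.77

Picture frame (8x10) $9.89: all other goods → 3.75% → $0.37
Throat lozenges $7.97: OTC medicine → 0% → $0.00
Cold medicine $12.27: OTC medicine → 0% → $0.00
AA batteries (8-pack) $9.50: all other goods → 3.75% → $0.36
First-aid kit $17.11: OTC medicine → 0% → $0.00
Phone case $15.59: all other goods → 3.75% → $0.58
Hot soup (large) $5.27: ready-to-eat food → 8.75% → $0.46
Acetaminophen (200 ct) $8.07: OTC medicine → 0% → $0.00
Antacid chews $9.79: OTC medicine → 0% → $0.00
Vitamin D (90 ct) $14.50: OTC medicine → 0% → $0.00
Total tax = $0.37 + $0.36 + $0.58 + $0.46 = $1.77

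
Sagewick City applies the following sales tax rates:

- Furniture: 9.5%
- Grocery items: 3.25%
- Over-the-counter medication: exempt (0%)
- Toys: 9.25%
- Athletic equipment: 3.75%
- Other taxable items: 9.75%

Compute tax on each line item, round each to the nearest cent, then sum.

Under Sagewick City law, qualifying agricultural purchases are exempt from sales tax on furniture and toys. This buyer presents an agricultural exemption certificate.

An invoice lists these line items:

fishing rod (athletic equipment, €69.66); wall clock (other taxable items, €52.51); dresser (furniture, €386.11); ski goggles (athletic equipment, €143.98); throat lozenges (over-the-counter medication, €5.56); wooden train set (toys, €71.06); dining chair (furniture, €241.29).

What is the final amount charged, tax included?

Fishing rod €69.66: athletic equipment → 3.75% → €2.61
Wall clock €52.51: other taxable items → 9.75% → €5.12
Dresser €386.11: furniture, buyer-exempt → 0% → €0.00
Ski goggles €143.98: athletic equipment → 3.75% → €5.40
Throat lozenges €5.56: over-the-counter medication → 0% → €0.00
Wooden train set €71.06: toys, buyer-exempt → 0% → €0.00
Dining chair €241.29: furniture, buyer-exempt → 0% → €0.00
Subtotal = €970.17; tax = €13.13; total due = €983.30

€983.30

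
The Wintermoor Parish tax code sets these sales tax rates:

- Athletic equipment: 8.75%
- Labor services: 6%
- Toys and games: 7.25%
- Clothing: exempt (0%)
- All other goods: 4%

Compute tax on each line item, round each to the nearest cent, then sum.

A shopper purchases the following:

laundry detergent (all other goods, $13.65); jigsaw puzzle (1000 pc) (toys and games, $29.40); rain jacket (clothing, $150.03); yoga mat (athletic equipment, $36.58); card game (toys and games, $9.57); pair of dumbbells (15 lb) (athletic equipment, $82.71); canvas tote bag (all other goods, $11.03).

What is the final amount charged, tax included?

Laundry detergent $13.65: all other goods → 4% → $0.55
Jigsaw puzzle (1000 pc) $29.40: toys and games → 7.25% → $2.13
Rain jacket $150.03: clothing → 0% → $0.00
Yoga mat $36.58: athletic equipment → 8.75% → $3.20
Card game $9.57: toys and games → 7.25% → $0.69
Pair of dumbbells (15 lb) $82.71: athletic equipment → 8.75% → $7.24
Canvas tote bag $11.03: all other goods → 4% → $0.44
Subtotal = $332.97; tax = $14.25; total due = $347.22

$347.22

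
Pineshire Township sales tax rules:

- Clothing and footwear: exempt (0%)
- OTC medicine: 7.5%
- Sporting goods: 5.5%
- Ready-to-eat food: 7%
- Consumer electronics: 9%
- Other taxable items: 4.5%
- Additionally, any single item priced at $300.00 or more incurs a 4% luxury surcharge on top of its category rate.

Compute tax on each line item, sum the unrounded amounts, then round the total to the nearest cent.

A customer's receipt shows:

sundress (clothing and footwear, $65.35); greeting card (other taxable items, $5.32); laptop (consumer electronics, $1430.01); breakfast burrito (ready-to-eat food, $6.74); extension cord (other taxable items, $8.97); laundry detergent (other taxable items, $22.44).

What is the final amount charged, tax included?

$1726.86

Sundress $65.35: clothing and footwear → 0% → $0.00
Greeting card $5.32: other taxable items → 4.5% → $0.2394
Laptop $1430.01: consumer electronics → 9% + 4% surcharge = 13% → $185.9013
Breakfast burrito $6.74: ready-to-eat food → 7% → $0.4718
Extension cord $8.97: other taxable items → 4.5% → $0.40365
Laundry detergent $22.44: other taxable items → 4.5% → $1.0098
Subtotal = $1538.83; unrounded tax = $188.02595 → $188.03; total due = $1726.86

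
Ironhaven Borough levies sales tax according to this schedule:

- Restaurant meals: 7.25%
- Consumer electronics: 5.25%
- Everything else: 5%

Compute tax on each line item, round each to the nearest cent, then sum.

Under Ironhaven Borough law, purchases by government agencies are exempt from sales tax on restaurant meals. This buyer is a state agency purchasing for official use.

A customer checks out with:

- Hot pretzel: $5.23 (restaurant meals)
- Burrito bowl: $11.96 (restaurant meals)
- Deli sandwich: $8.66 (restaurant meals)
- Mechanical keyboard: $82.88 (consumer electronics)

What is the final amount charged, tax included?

$113.08

Hot pretzel $5.23: restaurant meals, buyer-exempt → 0% → $0.00
Burrito bowl $11.96: restaurant meals, buyer-exempt → 0% → $0.00
Deli sandwich $8.66: restaurant meals, buyer-exempt → 0% → $0.00
Mechanical keyboard $82.88: consumer electronics → 5.25% → $4.35
Subtotal = $108.73; tax = $4.35; total due = $113.08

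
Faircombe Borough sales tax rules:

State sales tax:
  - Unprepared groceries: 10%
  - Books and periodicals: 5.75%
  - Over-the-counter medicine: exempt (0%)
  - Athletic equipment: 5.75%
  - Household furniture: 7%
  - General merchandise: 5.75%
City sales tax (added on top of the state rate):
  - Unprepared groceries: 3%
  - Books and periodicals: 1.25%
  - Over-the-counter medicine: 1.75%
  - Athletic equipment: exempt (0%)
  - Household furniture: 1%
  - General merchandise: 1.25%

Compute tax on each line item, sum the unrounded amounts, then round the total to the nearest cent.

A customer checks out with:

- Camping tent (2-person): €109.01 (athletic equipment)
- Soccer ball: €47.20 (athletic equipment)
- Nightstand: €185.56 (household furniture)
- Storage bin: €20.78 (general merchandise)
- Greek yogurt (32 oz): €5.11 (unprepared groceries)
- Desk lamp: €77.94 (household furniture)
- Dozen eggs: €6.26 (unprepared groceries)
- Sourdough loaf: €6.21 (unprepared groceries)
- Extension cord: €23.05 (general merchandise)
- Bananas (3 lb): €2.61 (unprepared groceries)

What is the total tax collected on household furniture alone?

€21.08

Nightstand €185.56: household furniture → 7% + 1% city = 8% → €14.8448
Desk lamp €77.94: household furniture → 7% + 1% city = 8% → €6.2352
Tax on household furniture: unrounded sum = €21.08 → €21.08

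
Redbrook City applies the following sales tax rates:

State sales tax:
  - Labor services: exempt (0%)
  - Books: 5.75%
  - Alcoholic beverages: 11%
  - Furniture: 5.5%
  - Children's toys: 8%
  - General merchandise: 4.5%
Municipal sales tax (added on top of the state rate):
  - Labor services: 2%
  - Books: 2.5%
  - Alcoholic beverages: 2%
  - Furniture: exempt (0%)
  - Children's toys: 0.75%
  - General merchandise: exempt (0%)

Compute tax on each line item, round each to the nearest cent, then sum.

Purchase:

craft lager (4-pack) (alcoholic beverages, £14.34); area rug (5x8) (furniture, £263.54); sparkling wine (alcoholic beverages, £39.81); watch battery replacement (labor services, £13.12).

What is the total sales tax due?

Craft lager (4-pack) £14.34: alcoholic beverages → 11% + 2% municipal = 13% → £1.86
Area rug (5x8) £263.54: furniture → 5.5% + 0% municipal = 5.5% → £14.49
Sparkling wine £39.81: alcoholic beverages → 11% + 2% municipal = 13% → £5.18
Watch battery replacement £13.12: labor services → 0% + 2% municipal = 2% → £0.26
Total tax = £1.86 + £14.49 + £5.18 + £0.26 = £21.79

£21.79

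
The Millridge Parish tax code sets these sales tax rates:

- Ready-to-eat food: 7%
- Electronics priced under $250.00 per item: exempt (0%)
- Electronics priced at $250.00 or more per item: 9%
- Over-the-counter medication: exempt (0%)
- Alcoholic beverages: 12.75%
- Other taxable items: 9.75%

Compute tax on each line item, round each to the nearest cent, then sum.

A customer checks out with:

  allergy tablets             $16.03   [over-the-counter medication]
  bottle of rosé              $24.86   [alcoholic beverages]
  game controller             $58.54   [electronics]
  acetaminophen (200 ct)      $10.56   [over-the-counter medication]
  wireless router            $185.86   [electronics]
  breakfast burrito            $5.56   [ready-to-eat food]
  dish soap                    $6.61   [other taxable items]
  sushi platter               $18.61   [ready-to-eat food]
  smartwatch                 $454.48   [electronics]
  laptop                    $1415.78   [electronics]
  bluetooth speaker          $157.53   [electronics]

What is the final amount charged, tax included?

$2528.24

Allergy tablets $16.03: over-the-counter medication → 0% → $0.00
Bottle of rosé $24.86: alcoholic beverages → 12.75% → $3.17
Game controller $58.54: electronics, under $250.00 → 0% → $0.00
Acetaminophen (200 ct) $10.56: over-the-counter medication → 0% → $0.00
Wireless router $185.86: electronics, under $250.00 → 0% → $0.00
Breakfast burrito $5.56: ready-to-eat food → 7% → $0.39
Dish soap $6.61: other taxable items → 9.75% → $0.64
Sushi platter $18.61: ready-to-eat food → 7% → $1.30
Smartwatch $454.48: electronics, $250.00 or more → 9% → $40.90
Laptop $1415.78: electronics, $250.00 or more → 9% → $127.42
Bluetooth speaker $157.53: electronics, under $250.00 → 0% → $0.00
Subtotal = $2354.42; tax = $173.82; total due = $2528.24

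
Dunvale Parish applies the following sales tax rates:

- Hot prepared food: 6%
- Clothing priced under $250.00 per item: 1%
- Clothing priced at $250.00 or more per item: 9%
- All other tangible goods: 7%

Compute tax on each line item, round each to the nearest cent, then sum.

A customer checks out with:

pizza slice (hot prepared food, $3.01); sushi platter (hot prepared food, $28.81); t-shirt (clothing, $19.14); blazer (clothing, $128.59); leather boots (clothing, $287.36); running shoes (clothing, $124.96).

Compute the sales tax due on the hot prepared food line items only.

$1.91

Pizza slice $3.01: hot prepared food → 6% → $0.18
Sushi platter $28.81: hot prepared food → 6% → $1.73
Tax on hot prepared food = $0.18 + $1.73 = $1.91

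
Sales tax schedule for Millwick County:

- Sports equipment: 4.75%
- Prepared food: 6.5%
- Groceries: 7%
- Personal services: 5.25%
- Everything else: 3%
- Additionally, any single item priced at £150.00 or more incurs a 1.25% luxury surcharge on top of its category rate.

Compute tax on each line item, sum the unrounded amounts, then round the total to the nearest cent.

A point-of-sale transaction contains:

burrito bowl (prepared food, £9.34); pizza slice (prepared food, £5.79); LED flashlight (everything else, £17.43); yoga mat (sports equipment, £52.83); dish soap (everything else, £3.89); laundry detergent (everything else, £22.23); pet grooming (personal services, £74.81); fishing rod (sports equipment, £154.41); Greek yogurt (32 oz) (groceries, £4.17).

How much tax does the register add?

£18.28

Burrito bowl £9.34: prepared food → 6.5% → £0.6071
Pizza slice £5.79: prepared food → 6.5% → £0.37635
LED flashlight £17.43: everything else → 3% → £0.5229
Yoga mat £52.83: sports equipment → 4.75% → £2.509425
Dish soap £3.89: everything else → 3% → £0.1167
Laundry detergent £22.23: everything else → 3% → £0.6669
Pet grooming £74.81: personal services → 5.25% → £3.927525
Fishing rod £154.41: sports equipment → 4.75% + 1.25% surcharge = 6% → £9.2646
Greek yogurt (32 oz) £4.17: groceries → 7% → £0.2919
Unrounded tax sum = £18.2834 → £18.28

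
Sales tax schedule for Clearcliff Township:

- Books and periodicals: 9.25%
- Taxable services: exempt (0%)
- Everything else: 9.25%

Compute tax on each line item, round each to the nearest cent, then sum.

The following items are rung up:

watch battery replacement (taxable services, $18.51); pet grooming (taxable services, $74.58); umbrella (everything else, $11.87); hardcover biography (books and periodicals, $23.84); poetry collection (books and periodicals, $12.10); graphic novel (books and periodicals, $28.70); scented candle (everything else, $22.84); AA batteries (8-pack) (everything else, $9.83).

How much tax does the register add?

$10.10

Watch battery replacement $18.51: taxable services → 0% → $0.00
Pet grooming $74.58: taxable services → 0% → $0.00
Umbrella $11.87: everything else → 9.25% → $1.10
Hardcover biography $23.84: books and periodicals → 9.25% → $2.21
Poetry collection $12.10: books and periodicals → 9.25% → $1.12
Graphic novel $28.70: books and periodicals → 9.25% → $2.65
Scented candle $22.84: everything else → 9.25% → $2.11
AA batteries (8-pack) $9.83: everything else → 9.25% → $0.91
Total tax = $1.10 + $2.21 + $1.12 + $2.65 + $2.11 + $0.91 = $10.10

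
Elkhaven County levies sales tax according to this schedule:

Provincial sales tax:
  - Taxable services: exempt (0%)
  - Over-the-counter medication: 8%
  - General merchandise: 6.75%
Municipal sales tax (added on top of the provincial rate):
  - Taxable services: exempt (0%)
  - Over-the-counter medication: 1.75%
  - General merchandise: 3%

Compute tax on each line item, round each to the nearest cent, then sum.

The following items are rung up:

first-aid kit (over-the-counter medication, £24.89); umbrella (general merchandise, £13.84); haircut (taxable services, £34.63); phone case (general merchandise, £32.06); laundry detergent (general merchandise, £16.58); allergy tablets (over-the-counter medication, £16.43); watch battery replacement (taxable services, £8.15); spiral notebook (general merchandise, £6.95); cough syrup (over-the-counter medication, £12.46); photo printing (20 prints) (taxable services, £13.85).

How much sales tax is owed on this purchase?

First-aid kit £24.89: over-the-counter medication → 8% + 1.75% municipal = 9.75% → £2.43
Umbrella £13.84: general merchandise → 6.75% + 3% municipal = 9.75% → £1.35
Haircut £34.63: taxable services → 0% + 0% municipal = 0% → £0.00
Phone case £32.06: general merchandise → 6.75% + 3% municipal = 9.75% → £3.13
Laundry detergent £16.58: general merchandise → 6.75% + 3% municipal = 9.75% → £1.62
Allergy tablets £16.43: over-the-counter medication → 8% + 1.75% municipal = 9.75% → £1.60
Watch battery replacement £8.15: taxable services → 0% + 0% municipal = 0% → £0.00
Spiral notebook £6.95: general merchandise → 6.75% + 3% municipal = 9.75% → £0.68
Cough syrup £12.46: over-the-counter medication → 8% + 1.75% municipal = 9.75% → £1.21
Photo printing (20 prints) £13.85: taxable services → 0% + 0% municipal = 0% → £0.00
Total tax = £2.43 + £1.35 + £3.13 + £1.62 + £1.60 + £0.68 + £1.21 = £12.02

£12.02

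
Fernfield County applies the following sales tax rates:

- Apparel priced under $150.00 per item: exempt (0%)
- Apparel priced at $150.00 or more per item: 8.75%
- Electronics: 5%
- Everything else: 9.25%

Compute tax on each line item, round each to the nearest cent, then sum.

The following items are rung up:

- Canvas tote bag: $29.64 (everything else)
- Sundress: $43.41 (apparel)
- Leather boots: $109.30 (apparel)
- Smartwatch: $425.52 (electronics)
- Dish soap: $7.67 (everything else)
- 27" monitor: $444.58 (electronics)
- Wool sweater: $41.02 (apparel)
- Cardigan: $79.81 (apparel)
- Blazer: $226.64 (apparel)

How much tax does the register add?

Canvas tote bag $29.64: everything else → 9.25% → $2.74
Sundress $43.41: apparel, under $150.00 → 0% → $0.00
Leather boots $109.30: apparel, under $150.00 → 0% → $0.00
Smartwatch $425.52: electronics → 5% → $21.28
Dish soap $7.67: everything else → 9.25% → $0.71
27" monitor $444.58: electronics → 5% → $22.23
Wool sweater $41.02: apparel, under $150.00 → 0% → $0.00
Cardigan $79.81: apparel, under $150.00 → 0% → $0.00
Blazer $226.64: apparel, $150.00 or more → 8.75% → $19.83
Total tax = $2.74 + $21.28 + $0.71 + $22.23 + $19.83 = $66.79

$66.79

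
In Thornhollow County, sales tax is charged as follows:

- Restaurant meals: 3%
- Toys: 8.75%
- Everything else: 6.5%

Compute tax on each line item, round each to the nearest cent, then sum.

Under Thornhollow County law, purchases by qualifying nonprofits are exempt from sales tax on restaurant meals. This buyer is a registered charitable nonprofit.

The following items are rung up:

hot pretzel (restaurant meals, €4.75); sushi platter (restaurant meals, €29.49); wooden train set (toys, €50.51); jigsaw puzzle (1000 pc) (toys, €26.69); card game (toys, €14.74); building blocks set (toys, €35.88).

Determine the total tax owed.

€11.19

Hot pretzel €4.75: restaurant meals, buyer-exempt → 0% → €0.00
Sushi platter €29.49: restaurant meals, buyer-exempt → 0% → €0.00
Wooden train set €50.51: toys → 8.75% → €4.42
Jigsaw puzzle (1000 pc) €26.69: toys → 8.75% → €2.34
Card game €14.74: toys → 8.75% → €1.29
Building blocks set €35.88: toys → 8.75% → €3.14
Total tax = €4.42 + €2.34 + €1.29 + €3.14 = €11.19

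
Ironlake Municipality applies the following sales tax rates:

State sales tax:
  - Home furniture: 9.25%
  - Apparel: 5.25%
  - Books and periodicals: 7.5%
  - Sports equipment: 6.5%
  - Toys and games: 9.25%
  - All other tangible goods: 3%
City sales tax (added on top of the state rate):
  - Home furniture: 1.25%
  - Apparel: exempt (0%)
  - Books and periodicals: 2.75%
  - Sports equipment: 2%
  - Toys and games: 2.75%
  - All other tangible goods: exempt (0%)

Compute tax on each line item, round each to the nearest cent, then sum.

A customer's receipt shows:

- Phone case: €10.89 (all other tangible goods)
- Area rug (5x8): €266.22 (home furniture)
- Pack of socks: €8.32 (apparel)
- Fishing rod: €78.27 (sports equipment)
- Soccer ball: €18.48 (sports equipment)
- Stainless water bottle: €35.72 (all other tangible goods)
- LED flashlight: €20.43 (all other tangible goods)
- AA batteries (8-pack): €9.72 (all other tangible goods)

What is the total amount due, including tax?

€486.96

Phone case €10.89: all other tangible goods → 3% + 0% city = 3% → €0.33
Area rug (5x8) €266.22: home furniture → 9.25% + 1.25% city = 10.5% → €27.95
Pack of socks €8.32: apparel → 5.25% + 0% city = 5.25% → €0.44
Fishing rod €78.27: sports equipment → 6.5% + 2% city = 8.5% → €6.65
Soccer ball €18.48: sports equipment → 6.5% + 2% city = 8.5% → €1.57
Stainless water bottle €35.72: all other tangible goods → 3% + 0% city = 3% → €1.07
LED flashlight €20.43: all other tangible goods → 3% + 0% city = 3% → €0.61
AA batteries (8-pack) €9.72: all other tangible goods → 3% + 0% city = 3% → €0.29
Subtotal = €448.05; tax = €38.91; total due = €486.96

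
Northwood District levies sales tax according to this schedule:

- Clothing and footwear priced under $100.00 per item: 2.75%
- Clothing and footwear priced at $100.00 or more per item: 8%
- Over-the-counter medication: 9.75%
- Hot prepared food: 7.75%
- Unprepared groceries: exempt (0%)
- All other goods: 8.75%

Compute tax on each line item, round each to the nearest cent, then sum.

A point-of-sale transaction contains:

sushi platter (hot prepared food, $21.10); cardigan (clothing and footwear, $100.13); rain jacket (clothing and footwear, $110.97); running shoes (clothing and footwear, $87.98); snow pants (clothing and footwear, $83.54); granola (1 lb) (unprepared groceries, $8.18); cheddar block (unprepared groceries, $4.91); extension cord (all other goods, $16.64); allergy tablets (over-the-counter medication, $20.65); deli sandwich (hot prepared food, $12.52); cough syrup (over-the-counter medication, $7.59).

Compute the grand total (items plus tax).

$502.64

Sushi platter $21.10: hot prepared food → 7.75% → $1.64
Cardigan $100.13: clothing and footwear, $100.00 or more → 8% → $8.01
Rain jacket $110.97: clothing and footwear, $100.00 or more → 8% → $8.88
Running shoes $87.98: clothing and footwear, under $100.00 → 2.75% → $2.42
Snow pants $83.54: clothing and footwear, under $100.00 → 2.75% → $2.30
Granola (1 lb) $8.18: unprepared groceries → 0% → $0.00
Cheddar block $4.91: unprepared groceries → 0% → $0.00
Extension cord $16.64: all other goods → 8.75% → $1.46
Allergy tablets $20.65: over-the-counter medication → 9.75% → $2.01
Deli sandwich $12.52: hot prepared food → 7.75% → $0.97
Cough syrup $7.59: over-the-counter medication → 9.75% → $0.74
Subtotal = $474.21; tax = $28.43; total due = $502.64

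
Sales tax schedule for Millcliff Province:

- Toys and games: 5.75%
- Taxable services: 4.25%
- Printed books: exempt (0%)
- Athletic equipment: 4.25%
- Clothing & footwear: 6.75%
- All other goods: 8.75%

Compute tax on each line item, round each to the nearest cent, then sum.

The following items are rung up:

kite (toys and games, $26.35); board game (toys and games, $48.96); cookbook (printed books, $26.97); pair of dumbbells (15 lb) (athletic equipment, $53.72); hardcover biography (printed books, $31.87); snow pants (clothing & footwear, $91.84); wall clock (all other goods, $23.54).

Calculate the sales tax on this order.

$14.88

Kite $26.35: toys and games → 5.75% → $1.52
Board game $48.96: toys and games → 5.75% → $2.82
Cookbook $26.97: printed books → 0% → $0.00
Pair of dumbbells (15 lb) $53.72: athletic equipment → 4.25% → $2.28
Hardcover biography $31.87: printed books → 0% → $0.00
Snow pants $91.84: clothing & footwear → 6.75% → $6.20
Wall clock $23.54: all other goods → 8.75% → $2.06
Total tax = $1.52 + $2.82 + $2.28 + $6.20 + $2.06 = $14.88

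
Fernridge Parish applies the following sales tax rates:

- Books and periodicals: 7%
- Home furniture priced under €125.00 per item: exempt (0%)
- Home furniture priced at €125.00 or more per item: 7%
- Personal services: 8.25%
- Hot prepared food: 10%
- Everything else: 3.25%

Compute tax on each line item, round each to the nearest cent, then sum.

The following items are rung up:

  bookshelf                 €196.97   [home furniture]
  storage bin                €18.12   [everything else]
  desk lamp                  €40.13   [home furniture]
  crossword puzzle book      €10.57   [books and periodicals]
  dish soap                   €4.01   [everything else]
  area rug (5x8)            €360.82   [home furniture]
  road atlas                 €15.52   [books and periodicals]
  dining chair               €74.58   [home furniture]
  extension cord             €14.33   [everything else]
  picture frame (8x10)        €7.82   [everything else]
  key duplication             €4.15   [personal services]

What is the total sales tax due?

Bookshelf €196.97: home furniture, €125.00 or more → 7% → €13.79
Storage bin €18.12: everything else → 3.25% → €0.59
Desk lamp €40.13: home furniture, under €125.00 → 0% → €0.00
Crossword puzzle book €10.57: books and periodicals → 7% → €0.74
Dish soap €4.01: everything else → 3.25% → €0.13
Area rug (5x8) €360.82: home furniture, €125.00 or more → 7% → €25.26
Road atlas €15.52: books and periodicals → 7% → €1.09
Dining chair €74.58: home furniture, under €125.00 → 0% → €0.00
Extension cord €14.33: everything else → 3.25% → €0.47
Picture frame (8x10) €7.82: everything else → 3.25% → €0.25
Key duplication €4.15: personal services → 8.25% → €0.34
Total tax = €13.79 + €0.59 + €0.74 + €0.13 + €25.26 + €1.09 + €0.47 + €0.25 + €0.34 = €42.66

€42.66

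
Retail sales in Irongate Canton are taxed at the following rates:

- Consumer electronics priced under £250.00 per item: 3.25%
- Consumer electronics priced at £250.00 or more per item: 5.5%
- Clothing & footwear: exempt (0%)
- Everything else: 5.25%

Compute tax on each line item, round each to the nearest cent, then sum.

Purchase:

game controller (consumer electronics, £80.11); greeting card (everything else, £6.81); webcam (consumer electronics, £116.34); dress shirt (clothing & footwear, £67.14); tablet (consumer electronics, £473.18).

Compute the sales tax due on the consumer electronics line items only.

Game controller £80.11: consumer electronics, under £250.00 → 3.25% → £2.60
Webcam £116.34: consumer electronics, under £250.00 → 3.25% → £3.78
Tablet £473.18: consumer electronics, £250.00 or more → 5.5% → £26.02
Tax on consumer electronics = £2.60 + £3.78 + £26.02 = £32.40

£32.40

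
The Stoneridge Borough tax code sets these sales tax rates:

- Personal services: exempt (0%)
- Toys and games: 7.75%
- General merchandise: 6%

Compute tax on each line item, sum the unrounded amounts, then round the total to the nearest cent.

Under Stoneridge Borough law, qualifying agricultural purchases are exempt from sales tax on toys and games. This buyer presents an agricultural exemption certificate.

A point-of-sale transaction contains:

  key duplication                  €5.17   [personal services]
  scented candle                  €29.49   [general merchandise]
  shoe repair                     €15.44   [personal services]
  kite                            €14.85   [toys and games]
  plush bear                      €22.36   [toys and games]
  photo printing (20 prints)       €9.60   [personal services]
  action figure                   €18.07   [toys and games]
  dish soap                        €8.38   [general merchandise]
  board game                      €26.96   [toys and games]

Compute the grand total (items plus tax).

€152.59

Key duplication €5.17: personal services → 0% → €0.00
Scented candle €29.49: general merchandise → 6% → €1.7694
Shoe repair €15.44: personal services → 0% → €0.00
Kite €14.85: toys and games, buyer-exempt → 0% → €0.00
Plush bear €22.36: toys and games, buyer-exempt → 0% → €0.00
Photo printing (20 prints) €9.60: personal services → 0% → €0.00
Action figure €18.07: toys and games, buyer-exempt → 0% → €0.00
Dish soap €8.38: general merchandise → 6% → €0.5028
Board game €26.96: toys and games, buyer-exempt → 0% → €0.00
Subtotal = €150.32; unrounded tax = €2.2722 → €2.27; total due = €152.59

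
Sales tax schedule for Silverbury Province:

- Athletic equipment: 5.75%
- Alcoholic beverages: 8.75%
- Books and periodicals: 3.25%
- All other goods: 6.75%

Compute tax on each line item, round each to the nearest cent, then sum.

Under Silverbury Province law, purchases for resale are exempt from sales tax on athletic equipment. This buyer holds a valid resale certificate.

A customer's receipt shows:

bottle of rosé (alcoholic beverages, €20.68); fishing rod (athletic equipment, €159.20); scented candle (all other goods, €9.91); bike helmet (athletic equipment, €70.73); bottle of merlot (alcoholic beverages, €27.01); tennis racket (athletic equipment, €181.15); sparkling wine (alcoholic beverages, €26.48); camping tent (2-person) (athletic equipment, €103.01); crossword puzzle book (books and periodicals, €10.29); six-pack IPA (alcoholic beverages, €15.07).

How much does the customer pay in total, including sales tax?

Bottle of rosé €20.68: alcoholic beverages → 8.75% → €1.81
Fishing rod €159.20: athletic equipment, buyer-exempt → 0% → €0.00
Scented candle €9.91: all other goods → 6.75% → €0.67
Bike helmet €70.73: athletic equipment, buyer-exempt → 0% → €0.00
Bottle of merlot €27.01: alcoholic beverages → 8.75% → €2.36
Tennis racket €181.15: athletic equipment, buyer-exempt → 0% → €0.00
Sparkling wine €26.48: alcoholic beverages → 8.75% → €2.32
Camping tent (2-person) €103.01: athletic equipment, buyer-exempt → 0% → €0.00
Crossword puzzle book €10.29: books and periodicals → 3.25% → €0.33
Six-pack IPA €15.07: alcoholic beverages → 8.75% → €1.32
Subtotal = €623.53; tax = €8.81; total due = €632.34

€632.34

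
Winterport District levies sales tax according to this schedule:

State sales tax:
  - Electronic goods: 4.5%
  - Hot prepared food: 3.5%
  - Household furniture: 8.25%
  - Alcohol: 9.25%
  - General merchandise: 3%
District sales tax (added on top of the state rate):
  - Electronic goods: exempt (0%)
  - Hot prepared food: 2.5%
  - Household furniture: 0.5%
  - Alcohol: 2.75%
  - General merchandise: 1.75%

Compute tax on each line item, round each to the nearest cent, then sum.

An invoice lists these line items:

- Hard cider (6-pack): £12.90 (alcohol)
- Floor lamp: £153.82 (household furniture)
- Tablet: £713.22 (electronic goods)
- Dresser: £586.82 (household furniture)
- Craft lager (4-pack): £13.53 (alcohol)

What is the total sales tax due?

£100.07

Hard cider (6-pack) £12.90: alcohol → 9.25% + 2.75% district = 12% → £1.55
Floor lamp £153.82: household furniture → 8.25% + 0.5% district = 8.75% → £13.46
Tablet £713.22: electronic goods → 4.5% + 0% district = 4.5% → £32.09
Dresser £586.82: household furniture → 8.25% + 0.5% district = 8.75% → £51.35
Craft lager (4-pack) £13.53: alcohol → 9.25% + 2.75% district = 12% → £1.62
Total tax = £1.55 + £13.46 + £32.09 + £51.35 + £1.62 = £100.07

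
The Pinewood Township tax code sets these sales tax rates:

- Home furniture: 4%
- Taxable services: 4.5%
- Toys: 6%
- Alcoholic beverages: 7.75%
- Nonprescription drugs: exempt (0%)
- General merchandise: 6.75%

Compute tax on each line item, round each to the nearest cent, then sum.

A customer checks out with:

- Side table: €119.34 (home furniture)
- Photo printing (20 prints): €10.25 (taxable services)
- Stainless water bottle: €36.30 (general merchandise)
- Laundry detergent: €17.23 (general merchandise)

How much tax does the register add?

€8.84

Side table €119.34: home furniture → 4% → €4.77
Photo printing (20 prints) €10.25: taxable services → 4.5% → €0.46
Stainless water bottle €36.30: general merchandise → 6.75% → €2.45
Laundry detergent €17.23: general merchandise → 6.75% → €1.16
Total tax = €4.77 + €0.46 + €2.45 + €1.16 = €8.84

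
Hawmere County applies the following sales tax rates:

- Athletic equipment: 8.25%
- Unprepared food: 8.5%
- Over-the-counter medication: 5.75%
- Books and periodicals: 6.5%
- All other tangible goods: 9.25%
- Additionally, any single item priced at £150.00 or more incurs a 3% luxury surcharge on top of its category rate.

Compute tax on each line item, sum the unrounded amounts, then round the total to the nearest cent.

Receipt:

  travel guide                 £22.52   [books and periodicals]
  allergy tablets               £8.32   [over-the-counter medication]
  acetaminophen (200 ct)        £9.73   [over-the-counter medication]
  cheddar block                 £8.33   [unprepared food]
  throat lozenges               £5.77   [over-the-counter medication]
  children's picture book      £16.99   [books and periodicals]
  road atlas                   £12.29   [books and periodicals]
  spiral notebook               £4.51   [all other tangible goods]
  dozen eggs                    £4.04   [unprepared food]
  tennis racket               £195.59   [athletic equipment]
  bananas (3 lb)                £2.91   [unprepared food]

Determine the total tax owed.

£28.46

Travel guide £22.52: books and periodicals → 6.5% → £1.4638
Allergy tablets £8.32: over-the-counter medication → 5.75% → £0.4784
Acetaminophen (200 ct) £9.73: over-the-counter medication → 5.75% → £0.559475
Cheddar block £8.33: unprepared food → 8.5% → £0.70805
Throat lozenges £5.77: over-the-counter medication → 5.75% → £0.331775
Children's picture book £16.99: books and periodicals → 6.5% → £1.10435
Road atlas £12.29: books and periodicals → 6.5% → £0.79885
Spiral notebook £4.51: all other tangible goods → 9.25% → £0.417175
Dozen eggs £4.04: unprepared food → 8.5% → £0.3434
Tennis racket £195.59: athletic equipment → 8.25% + 3% surcharge = 11.25% → £22.003875
Bananas (3 lb) £2.91: unprepared food → 8.5% → £0.24735
Unrounded tax sum = £28.4565 → £28.46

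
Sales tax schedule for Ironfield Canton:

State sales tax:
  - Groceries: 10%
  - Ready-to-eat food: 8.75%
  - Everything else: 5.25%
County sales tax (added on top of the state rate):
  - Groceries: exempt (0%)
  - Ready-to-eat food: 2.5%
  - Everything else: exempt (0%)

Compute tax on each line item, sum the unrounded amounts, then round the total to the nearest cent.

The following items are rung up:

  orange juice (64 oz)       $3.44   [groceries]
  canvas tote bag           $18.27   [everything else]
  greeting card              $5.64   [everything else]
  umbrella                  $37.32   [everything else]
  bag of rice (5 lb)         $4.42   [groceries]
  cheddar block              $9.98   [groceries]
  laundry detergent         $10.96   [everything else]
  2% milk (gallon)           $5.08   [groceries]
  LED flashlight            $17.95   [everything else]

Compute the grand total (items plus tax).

$120.08

Orange juice (64 oz) $3.44: groceries → 10% + 0% county = 10% → $0.344
Canvas tote bag $18.27: everything else → 5.25% + 0% county = 5.25% → $0.959175
Greeting card $5.64: everything else → 5.25% + 0% county = 5.25% → $0.2961
Umbrella $37.32: everything else → 5.25% + 0% county = 5.25% → $1.9593
Bag of rice (5 lb) $4.42: groceries → 10% + 0% county = 10% → $0.442
Cheddar block $9.98: groceries → 10% + 0% county = 10% → $0.998
Laundry detergent $10.96: everything else → 5.25% + 0% county = 5.25% → $0.5754
2% milk (gallon) $5.08: groceries → 10% + 0% county = 10% → $0.508
LED flashlight $17.95: everything else → 5.25% + 0% county = 5.25% → $0.942375
Subtotal = $113.06; unrounded tax = $7.02435 → $7.02; total due = $120.08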